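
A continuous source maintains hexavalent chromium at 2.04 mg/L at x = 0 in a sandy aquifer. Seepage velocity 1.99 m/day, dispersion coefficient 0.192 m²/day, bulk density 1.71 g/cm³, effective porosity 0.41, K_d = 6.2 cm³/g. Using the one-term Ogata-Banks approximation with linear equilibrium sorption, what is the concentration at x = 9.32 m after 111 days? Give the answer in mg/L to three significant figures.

Retardation factor R = 1 + ρ_b·K_d/n = 1 + 1.71 × 6.2/0.41 = 26.86.
Sorption retards both mechanisms: v_R = v/R = 0.07409 m/day, D_R = D/R = 0.007148 m²/day.
v_R·t = 0.07409 × 111 = 8.22399 m; 2√(D_R t) = 1.781 m; argument = (9.32 − 8.22399)/1.781 = 0.6154.
C = C₀ × ½·erfc(0.6154) = 2.04 × 0.1921 = 0.392 mg/L.

0.392 mg/L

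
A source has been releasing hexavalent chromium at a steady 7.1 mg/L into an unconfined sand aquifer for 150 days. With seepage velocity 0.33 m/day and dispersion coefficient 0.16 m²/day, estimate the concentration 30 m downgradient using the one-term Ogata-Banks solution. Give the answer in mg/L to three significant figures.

For a continuous step input, C/C₀ ≈ ½·erfc((x−vt)/(2√(Dt))).
vt = 0.33 × 150 = 49.5 m and 2√(Dt) = 2√(0.16 × 150) = 9.798 m.
Argument (x−vt)/(2√(Dt)) = (30 − 49.5)/9.798 = -1.990; ½·erfc(-1.990) = 0.9976.
C = 7.1 × 0.9976 = 7.08 mg/L.

7.08 mg/L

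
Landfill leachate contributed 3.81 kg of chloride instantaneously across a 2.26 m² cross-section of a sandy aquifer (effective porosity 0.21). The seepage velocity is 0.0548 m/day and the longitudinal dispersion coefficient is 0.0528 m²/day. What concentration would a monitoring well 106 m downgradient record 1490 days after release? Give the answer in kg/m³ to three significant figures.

0.0388 kg/m³

For an instantaneous plane source, C(x,t) = M/(n_e·A·√(4πDt)) · exp(−(x−vt)²/(4Dt)), with n_e·A the pore (flow) area.
Plume center vt = 0.0548 × 1490 = 81.652 m, so the well at 106 m is 24.348 m downgradient of the peak.
√(4πDt) = 31.44 m, giving peak height M/(n_e·A·√(4πDt)) = 3.81/(0.21 × 2.26 × 31.44) = 0.2553 kg/m³.
(x−vt)²/(4Dt) = (24.348)²/(4 × 0.0528 × 1490) = 1.884; exp(−1.884) = 0.1520.
C = 0.2553 × 0.1520 = 0.0388 kg/m³.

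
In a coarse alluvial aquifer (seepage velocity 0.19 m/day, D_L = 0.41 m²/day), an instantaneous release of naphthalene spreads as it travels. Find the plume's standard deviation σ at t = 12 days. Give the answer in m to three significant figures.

3.14 m

Dispersive spreading gives a Gaussian with σ² = 2Dt; advection only shifts the center.
σ = √(2 × 0.41 × 12) = 3.14 m.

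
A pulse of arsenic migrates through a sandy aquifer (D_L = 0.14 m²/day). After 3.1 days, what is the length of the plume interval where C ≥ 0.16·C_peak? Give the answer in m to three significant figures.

The plume is Gaussian with σ = √(2Dt) = √(2 × 0.14 × 3.1) = 0.9317 m.
C/C_peak = exp(−Δx²/(2σ²)) = 0.16 ⇒ Δx = σ·√(−2 ln 0.16) = 0.9317 × 1.914 = 1.783 m.
Width = 2Δx = 3.57 m.

3.57 m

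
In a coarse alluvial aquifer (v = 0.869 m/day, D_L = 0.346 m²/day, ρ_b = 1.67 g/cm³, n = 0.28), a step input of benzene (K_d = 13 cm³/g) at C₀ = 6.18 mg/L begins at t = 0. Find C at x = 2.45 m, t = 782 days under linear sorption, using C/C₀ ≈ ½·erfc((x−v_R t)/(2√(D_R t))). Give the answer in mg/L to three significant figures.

6.12 mg/L

Retardation factor R = 1 + ρ_b·K_d/n = 1 + 1.67 × 13/0.28 = 78.54.
Sorption retards both mechanisms: v_R = v/R = 0.01106 m/day, D_R = D/R = 0.004405 m²/day.
v_R·t = 0.01106 × 782 = 8.64892 m; 2√(D_R t) = 3.712 m; argument = (2.45 − 8.64892)/3.712 = -1.670.
C = C₀ × ½·erfc(-1.670) = 6.18 × 0.9909 = 6.12 mg/L.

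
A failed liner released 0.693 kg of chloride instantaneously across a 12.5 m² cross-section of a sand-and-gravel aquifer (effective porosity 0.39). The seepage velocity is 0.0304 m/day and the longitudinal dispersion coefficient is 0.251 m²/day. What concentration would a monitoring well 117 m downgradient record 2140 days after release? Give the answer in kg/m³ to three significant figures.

For an instantaneous plane source, C(x,t) = M/(n_e·A·√(4πDt)) · exp(−(x−vt)²/(4Dt)), with n_e·A the pore (flow) area.
Plume center vt = 0.0304 × 2140 = 65.056 m, so the well at 117 m is 51.944 m downgradient of the peak.
√(4πDt) = 82.16 m, giving peak height M/(n_e·A·√(4πDt)) = 0.693/(0.39 × 12.5 × 82.16) = 0.001730 kg/m³.
(x−vt)²/(4Dt) = (51.944)²/(4 × 0.251 × 2140) = 1.256; exp(−1.256) = 0.2848.
C = 0.001730 × 0.2848 = 0.000493 kg/m³.

0.000493 kg/m³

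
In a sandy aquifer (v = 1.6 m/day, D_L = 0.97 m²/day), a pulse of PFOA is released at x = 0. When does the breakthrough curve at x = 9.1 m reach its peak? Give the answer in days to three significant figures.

5.32 days

For the 1D instantaneous-source solution, setting ∂C/∂t = 0 at fixed x gives v²t² + 2Dt − x² = 0, so t = (√(D² + v²x²) − D)/v².
√(D² + v²x²) = √(0.97² + 1.6² × 9.1²) = 14.59; v² = 2.56.
t = (14.59 − 0.97)/2.56 = 5.32 days (vs. the pure-advection estimate x/v = 5.69 d).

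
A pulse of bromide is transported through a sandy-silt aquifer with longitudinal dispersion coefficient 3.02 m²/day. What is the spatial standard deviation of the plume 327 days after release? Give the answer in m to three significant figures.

44.4 m

Dispersive spreading gives a Gaussian with σ² = 2Dt; advection only shifts the center.
σ = √(2 × 3.02 × 327) = 44.4 m.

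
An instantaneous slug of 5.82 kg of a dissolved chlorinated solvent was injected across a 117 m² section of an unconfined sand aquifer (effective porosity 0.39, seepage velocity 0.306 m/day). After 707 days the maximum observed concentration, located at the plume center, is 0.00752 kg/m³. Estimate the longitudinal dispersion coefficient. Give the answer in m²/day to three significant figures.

0.0324 m²/day

At the plume center C_max = M/(n_e·A·√(4πDt)), so D = M²/(4πt·(n_e·A·C_max)²).
n_e·A·C_max = 0.39 × 117 × 0.00752 = 0.3431 kg/m.
D = 5.82²/(4π × 707 × 0.3431²) = 0.0324 m²/day.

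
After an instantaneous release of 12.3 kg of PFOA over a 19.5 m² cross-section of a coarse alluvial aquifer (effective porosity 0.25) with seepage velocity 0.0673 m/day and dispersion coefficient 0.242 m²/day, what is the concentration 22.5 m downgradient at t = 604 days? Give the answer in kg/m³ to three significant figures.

0.0335 kg/m³

For an instantaneous plane source, C(x,t) = M/(n_e·A·√(4πDt)) · exp(−(x−vt)²/(4Dt)), with n_e·A the pore (flow) area.
Plume center vt = 0.0673 × 604 = 40.6492 m, so the well at 22.5 m is 18.1492 m upgradient of the peak.
√(4πDt) = 42.86 m, giving peak height M/(n_e·A·√(4πDt)) = 12.3/(0.25 × 19.5 × 42.86) = 0.05887 kg/m³.
(x−vt)²/(4Dt) = (-18.1492)²/(4 × 0.242 × 604) = 0.5634; exp(−0.5634) = 0.5693.
C = 0.05887 × 0.5693 = 0.0335 kg/m³.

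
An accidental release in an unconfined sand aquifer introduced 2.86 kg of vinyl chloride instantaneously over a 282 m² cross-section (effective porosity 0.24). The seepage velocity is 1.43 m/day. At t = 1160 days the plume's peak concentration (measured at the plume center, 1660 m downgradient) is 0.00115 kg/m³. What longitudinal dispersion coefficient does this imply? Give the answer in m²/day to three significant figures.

0.0926 m²/day

At the plume center C_max = M/(n_e·A·√(4πDt)), so D = M²/(4πt·(n_e·A·C_max)²).
n_e·A·C_max = 0.24 × 282 × 0.00115 = 0.07783 kg/m.
D = 2.86²/(4π × 1160 × 0.07783²) = 0.0926 m²/day.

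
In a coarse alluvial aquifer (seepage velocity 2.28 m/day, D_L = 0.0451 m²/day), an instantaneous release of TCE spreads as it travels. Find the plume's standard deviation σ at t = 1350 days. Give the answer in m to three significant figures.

Dispersive spreading gives a Gaussian with σ² = 2Dt; advection only shifts the center.
σ = √(2 × 0.0451 × 1350) = 11.0 m.

11.0 m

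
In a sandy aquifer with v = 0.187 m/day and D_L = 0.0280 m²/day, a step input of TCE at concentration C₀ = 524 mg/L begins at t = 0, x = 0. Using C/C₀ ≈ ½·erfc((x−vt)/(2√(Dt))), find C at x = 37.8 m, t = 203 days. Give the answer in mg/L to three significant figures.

For a continuous step input, C/C₀ ≈ ½·erfc((x−vt)/(2√(Dt))).
vt = 0.187 × 203 = 37.961 m and 2√(Dt) = 2√(0.0280 × 203) = 4.768 m.
Argument (x−vt)/(2√(Dt)) = (37.8 − 37.961)/4.768 = -0.03377; ½·erfc(-0.03377) = 0.5190.
C = 524 × 0.5190 = 272 mg/L.

272 mg/L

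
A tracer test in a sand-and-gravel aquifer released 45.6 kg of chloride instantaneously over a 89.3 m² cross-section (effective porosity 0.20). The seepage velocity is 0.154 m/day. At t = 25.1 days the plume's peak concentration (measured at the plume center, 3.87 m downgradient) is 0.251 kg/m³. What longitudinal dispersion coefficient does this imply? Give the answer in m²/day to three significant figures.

At the plume center C_max = M/(n_e·A·√(4πDt)), so D = M²/(4πt·(n_e·A·C_max)²).
n_e·A·C_max = 0.20 × 89.3 × 0.251 = 4.483 kg/m.
D = 45.6²/(4π × 25.1 × 4.483²) = 0.328 m²/day.

0.328 m²/day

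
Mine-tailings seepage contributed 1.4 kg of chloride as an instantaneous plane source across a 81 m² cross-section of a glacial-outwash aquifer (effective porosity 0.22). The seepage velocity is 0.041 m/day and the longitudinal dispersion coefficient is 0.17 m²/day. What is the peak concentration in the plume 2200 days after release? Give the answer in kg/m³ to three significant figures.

The peak of an instantaneous 1D plume sits at x = vt; there the Gaussian factor is 1 and C_max = M/(n_e·A·√(4πDt)), where n_e·A is the pore area the mass is dissolved in.
√(4πDt) = √(4π × 0.17 × 2200) = 68.56 m, so C_max = 1.4/(0.22 × 81 × 68.56) = 0.00115 kg/m³.

0.00115 kg/m³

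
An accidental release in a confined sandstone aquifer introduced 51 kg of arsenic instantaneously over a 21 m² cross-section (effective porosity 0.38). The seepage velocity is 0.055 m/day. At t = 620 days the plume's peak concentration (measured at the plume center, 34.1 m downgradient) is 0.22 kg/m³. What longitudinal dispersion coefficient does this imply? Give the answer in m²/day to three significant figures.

At the plume center C_max = M/(n_e·A·√(4πDt)), so D = M²/(4πt·(n_e·A·C_max)²).
n_e·A·C_max = 0.38 × 21 × 0.22 = 1.756 kg/m.
D = 51²/(4π × 620 × 1.756²) = 0.108 m²/day.

0.108 m²/day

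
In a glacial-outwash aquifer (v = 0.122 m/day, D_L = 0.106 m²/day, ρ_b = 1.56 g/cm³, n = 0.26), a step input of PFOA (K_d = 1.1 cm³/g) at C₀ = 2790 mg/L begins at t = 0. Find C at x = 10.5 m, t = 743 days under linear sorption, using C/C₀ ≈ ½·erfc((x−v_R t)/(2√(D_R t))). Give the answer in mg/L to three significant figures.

1740 mg/L

Retardation factor R = 1 + ρ_b·K_d/n = 1 + 1.56 × 1.1/0.26 = 7.600.
Sorption retards both mechanisms: v_R = v/R = 0.01605 m/day, D_R = D/R = 0.01395 m²/day.
v_R·t = 0.01605 × 743 = 11.92515 m; 2√(D_R t) = 6.439 m; argument = (10.5 − 11.92515)/6.439 = -0.2213.
C = C₀ × ½·erfc(-0.2213) = 2790 × 0.6228 = 1740 mg/L.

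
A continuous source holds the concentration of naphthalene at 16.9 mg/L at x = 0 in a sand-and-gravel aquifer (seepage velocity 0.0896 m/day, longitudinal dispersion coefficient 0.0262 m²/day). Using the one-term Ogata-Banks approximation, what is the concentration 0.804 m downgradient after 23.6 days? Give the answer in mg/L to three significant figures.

14.9 mg/L

For a continuous step input, C/C₀ ≈ ½·erfc((x−vt)/(2√(Dt))).
vt = 0.0896 × 23.6 = 2.11456 m and 2√(Dt) = 2√(0.0262 × 23.6) = 1.573 m.
Argument (x−vt)/(2√(Dt)) = (0.804 − 2.11456)/1.573 = -0.8332; ½·erfc(-0.8332) = 0.8807.
C = 16.9 × 0.8807 = 14.9 mg/L.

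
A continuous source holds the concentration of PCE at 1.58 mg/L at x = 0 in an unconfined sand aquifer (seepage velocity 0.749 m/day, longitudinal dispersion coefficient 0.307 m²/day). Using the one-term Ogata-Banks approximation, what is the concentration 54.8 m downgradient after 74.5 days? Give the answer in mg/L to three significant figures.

0.883 mg/L

For a continuous step input, C/C₀ ≈ ½·erfc((x−vt)/(2√(Dt))).
vt = 0.749 × 74.5 = 55.8005 m and 2√(Dt) = 2√(0.307 × 74.5) = 9.565 m.
Argument (x−vt)/(2√(Dt)) = (54.8 − 55.8005)/9.565 = -0.1046; ½·erfc(-0.1046) = 0.5588.
C = 1.58 × 0.5588 = 0.883 mg/L.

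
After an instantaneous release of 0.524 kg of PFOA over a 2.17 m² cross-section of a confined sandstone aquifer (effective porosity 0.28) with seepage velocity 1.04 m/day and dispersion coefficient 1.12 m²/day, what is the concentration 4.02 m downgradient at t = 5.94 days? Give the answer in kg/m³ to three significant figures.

For an instantaneous plane source, C(x,t) = M/(n_e·A·√(4πDt)) · exp(−(x−vt)²/(4Dt)), with n_e·A the pore (flow) area.
Plume center vt = 1.04 × 5.94 = 6.1776 m, so the well at 4.02 m is 2.1576 m upgradient of the peak.
√(4πDt) = 9.143 m, giving peak height M/(n_e·A·√(4πDt)) = 0.524/(0.28 × 2.17 × 9.143) = 0.09432 kg/m³.
(x−vt)²/(4Dt) = (-2.1576)²/(4 × 1.12 × 5.94) = 0.1749; exp(−0.1749) = 0.8395.
C = 0.09432 × 0.8395 = 0.0792 kg/m³.

0.0792 kg/m³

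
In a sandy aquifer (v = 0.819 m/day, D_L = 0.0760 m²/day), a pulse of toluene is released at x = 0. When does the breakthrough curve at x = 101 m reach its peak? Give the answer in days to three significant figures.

123 days

For the 1D instantaneous-source solution, setting ∂C/∂t = 0 at fixed x gives v²t² + 2Dt − x² = 0, so t = (√(D² + v²x²) − D)/v².
√(D² + v²x²) = √(0.0760² + 0.819² × 101²) = 82.72; v² = 0.670761.
t = (82.72 − 0.0760)/0.670761 = 123 days (vs. the pure-advection estimate x/v = 123 d).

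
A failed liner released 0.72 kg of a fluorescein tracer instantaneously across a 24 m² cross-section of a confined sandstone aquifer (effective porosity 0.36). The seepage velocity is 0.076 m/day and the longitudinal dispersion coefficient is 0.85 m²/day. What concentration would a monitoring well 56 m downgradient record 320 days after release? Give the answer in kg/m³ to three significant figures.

0.000567 kg/m³

For an instantaneous plane source, C(x,t) = M/(n_e·A·√(4πDt)) · exp(−(x−vt)²/(4Dt)), with n_e·A the pore (flow) area.
Plume center vt = 0.076 × 320 = 24.32 m, so the well at 56 m is 31.68 m downgradient of the peak.
√(4πDt) = 58.46 m, giving peak height M/(n_e·A·√(4πDt)) = 0.72/(0.36 × 24 × 58.46) = 0.001425 kg/m³.
(x−vt)²/(4Dt) = (31.68)²/(4 × 0.85 × 320) = 0.9224; exp(−0.9224) = 0.3976.
C = 0.001425 × 0.3976 = 0.000567 kg/m³.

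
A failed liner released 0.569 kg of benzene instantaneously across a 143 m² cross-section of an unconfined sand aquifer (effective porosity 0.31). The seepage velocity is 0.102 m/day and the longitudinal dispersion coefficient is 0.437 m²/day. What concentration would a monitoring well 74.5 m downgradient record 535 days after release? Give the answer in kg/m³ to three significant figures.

0.000155 kg/m³

For an instantaneous plane source, C(x,t) = M/(n_e·A·√(4πDt)) · exp(−(x−vt)²/(4Dt)), with n_e·A the pore (flow) area.
Plume center vt = 0.102 × 535 = 54.57 m, so the well at 74.5 m is 19.93 m downgradient of the peak.
√(4πDt) = 54.20 m, giving peak height M/(n_e·A·√(4πDt)) = 0.569/(0.31 × 143 × 54.20) = 0.0002368 kg/m³.
(x−vt)²/(4Dt) = (19.93)²/(4 × 0.437 × 535) = 0.4247; exp(−0.4247) = 0.6540.
C = 0.0002368 × 0.6540 = 0.000155 kg/m³.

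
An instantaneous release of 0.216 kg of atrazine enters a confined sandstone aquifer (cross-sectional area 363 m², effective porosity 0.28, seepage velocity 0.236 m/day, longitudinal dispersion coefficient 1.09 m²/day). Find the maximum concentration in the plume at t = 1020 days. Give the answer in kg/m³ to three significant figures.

1.80e-05 kg/m³

The peak of an instantaneous 1D plume sits at x = vt; there the Gaussian factor is 1 and C_max = M/(n_e·A·√(4πDt)), where n_e·A is the pore area the mass is dissolved in.
√(4πDt) = √(4π × 1.09 × 1020) = 118.2 m, so C_max = 0.216/(0.28 × 363 × 118.2) = 1.80e-05 kg/m³.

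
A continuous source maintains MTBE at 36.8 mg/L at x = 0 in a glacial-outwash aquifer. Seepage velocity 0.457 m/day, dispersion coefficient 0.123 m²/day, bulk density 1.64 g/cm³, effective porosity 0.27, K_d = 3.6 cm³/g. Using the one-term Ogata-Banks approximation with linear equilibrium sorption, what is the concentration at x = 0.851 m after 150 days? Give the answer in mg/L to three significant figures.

35.1 mg/L

Retardation factor R = 1 + ρ_b·K_d/n = 1 + 1.64 × 3.6/0.27 = 22.87.
Sorption retards both mechanisms: v_R = v/R = 0.01998 m/day, D_R = D/R = 0.005378 m²/day.
v_R·t = 0.01998 × 150 = 2.997 m; 2√(D_R t) = 1.796 m; argument = (0.851 − 2.997)/1.796 = -1.195.
C = C₀ × ½·erfc(-1.195) = 36.8 × 0.9545 = 35.1 mg/L.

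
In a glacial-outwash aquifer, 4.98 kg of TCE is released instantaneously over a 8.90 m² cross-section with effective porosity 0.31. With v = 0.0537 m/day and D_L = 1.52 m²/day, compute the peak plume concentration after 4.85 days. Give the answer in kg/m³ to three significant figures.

The peak of an instantaneous 1D plume sits at x = vt; there the Gaussian factor is 1 and C_max = M/(n_e·A·√(4πDt)), where n_e·A is the pore area the mass is dissolved in.
√(4πDt) = √(4π × 1.52 × 4.85) = 9.625 m, so C_max = 4.98/(0.31 × 8.90 × 9.625) = 0.188 kg/m³.

0.188 kg/m³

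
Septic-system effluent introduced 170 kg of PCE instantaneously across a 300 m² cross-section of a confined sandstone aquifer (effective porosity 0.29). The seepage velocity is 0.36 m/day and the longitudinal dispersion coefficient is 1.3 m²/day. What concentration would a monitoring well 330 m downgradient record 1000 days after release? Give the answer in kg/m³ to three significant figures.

0.0129 kg/m³

For an instantaneous plane source, C(x,t) = M/(n_e·A·√(4πDt)) · exp(−(x−vt)²/(4Dt)), with n_e·A the pore (flow) area.
Plume center vt = 0.36 × 1000 = 360 m, so the well at 330 m is 30 m upgradient of the peak.
√(4πDt) = 127.8 m, giving peak height M/(n_e·A·√(4πDt)) = 170/(0.29 × 300 × 127.8) = 0.01529 kg/m³.
(x−vt)²/(4Dt) = (-30)²/(4 × 1.3 × 1000) = 0.1731; exp(−0.1731) = 0.8411.
C = 0.01529 × 0.8411 = 0.0129 kg/m³.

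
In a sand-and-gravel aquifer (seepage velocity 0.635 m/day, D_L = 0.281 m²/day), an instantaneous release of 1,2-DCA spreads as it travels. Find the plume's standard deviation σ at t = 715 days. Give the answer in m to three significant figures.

20.0 m

Dispersive spreading gives a Gaussian with σ² = 2Dt; advection only shifts the center.
σ = √(2 × 0.281 × 715) = 20.0 m.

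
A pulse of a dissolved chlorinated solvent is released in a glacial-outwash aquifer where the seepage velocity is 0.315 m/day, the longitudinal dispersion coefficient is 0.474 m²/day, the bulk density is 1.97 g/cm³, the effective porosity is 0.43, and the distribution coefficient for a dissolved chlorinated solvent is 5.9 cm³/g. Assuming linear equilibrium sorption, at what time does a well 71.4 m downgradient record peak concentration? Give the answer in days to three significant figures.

Retardation factor R = 1 + ρ_b·K_d/n = 1 + 1.97 × 5.9/0.43 = 28.03.
Sorption retards both mechanisms: v_R = v/R = 0.01124 m/day, D_R = D/R = 0.01691 m²/day.
Peak time from v_R²t² + 2D_R t − x² = 0: t = (√(D_R² + v_R²x²) − D_R)/v_R².
√(D_R² + v_R²x²) = √(0.01691² + 0.01124² × 71.4²) = 0.8027; v_R² = 0.0001263.
t = (0.8027 − 0.01691)/0.0001263 = 6220 days.

6220 days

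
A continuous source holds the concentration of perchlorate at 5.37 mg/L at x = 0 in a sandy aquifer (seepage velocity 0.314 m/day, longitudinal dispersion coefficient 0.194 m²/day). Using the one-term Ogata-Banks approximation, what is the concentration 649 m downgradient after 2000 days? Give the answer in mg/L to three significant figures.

1.21 mg/L

For a continuous step input, C/C₀ ≈ ½·erfc((x−vt)/(2√(Dt))).
vt = 0.314 × 2000 = 628 m and 2√(Dt) = 2√(0.194 × 2000) = 39.40 m.
Argument (x−vt)/(2√(Dt)) = (649 − 628)/39.40 = 0.5330; ½·erfc(0.5330) = 0.2255.
C = 5.37 × 0.2255 = 1.21 mg/L.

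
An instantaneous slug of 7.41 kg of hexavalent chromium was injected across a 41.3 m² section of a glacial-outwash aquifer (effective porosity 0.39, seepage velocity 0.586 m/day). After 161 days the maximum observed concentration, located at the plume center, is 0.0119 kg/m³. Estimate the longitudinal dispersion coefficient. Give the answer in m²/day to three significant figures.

At the plume center C_max = M/(n_e·A·√(4πDt)), so D = M²/(4πt·(n_e·A·C_max)²).
n_e·A·C_max = 0.39 × 41.3 × 0.0119 = 0.1917 kg/m.
D = 7.41²/(4π × 161 × 0.1917²) = 0.739 m²/day.

0.739 m²/day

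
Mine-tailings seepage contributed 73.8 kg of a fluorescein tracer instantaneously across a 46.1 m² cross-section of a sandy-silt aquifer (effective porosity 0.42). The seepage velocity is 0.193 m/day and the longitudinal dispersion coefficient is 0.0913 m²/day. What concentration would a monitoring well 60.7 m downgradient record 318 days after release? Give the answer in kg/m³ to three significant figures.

For an instantaneous plane source, C(x,t) = M/(n_e·A·√(4πDt)) · exp(−(x−vt)²/(4Dt)), with n_e·A the pore (flow) area.
Plume center vt = 0.193 × 318 = 61.374 m, so the well at 60.7 m is 0.674 m upgradient of the peak.
√(4πDt) = 19.10 m, giving peak height M/(n_e·A·√(4πDt)) = 73.8/(0.42 × 46.1 × 19.10) = 0.1996 kg/m³.
(x−vt)²/(4Dt) = (-0.674)²/(4 × 0.0913 × 318) = 0.003912; exp(−0.003912) = 0.9961.
C = 0.1996 × 0.9961 = 0.199 kg/m³.

0.199 kg/m³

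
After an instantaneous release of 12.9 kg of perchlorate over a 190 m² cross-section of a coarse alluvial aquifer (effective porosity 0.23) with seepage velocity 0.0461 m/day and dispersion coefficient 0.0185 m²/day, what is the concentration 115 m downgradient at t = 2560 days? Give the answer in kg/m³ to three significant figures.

0.0115 kg/m³

For an instantaneous plane source, C(x,t) = M/(n_e·A·√(4πDt)) · exp(−(x−vt)²/(4Dt)), with n_e·A the pore (flow) area.
Plume center vt = 0.0461 × 2560 = 118.016 m, so the well at 115 m is 3.016 m upgradient of the peak.
√(4πDt) = 24.40 m, giving peak height M/(n_e·A·√(4πDt)) = 12.9/(0.23 × 190 × 24.40) = 0.01210 kg/m³.
(x−vt)²/(4Dt) = (-3.016)²/(4 × 0.0185 × 2560) = 0.04802; exp(−0.04802) = 0.9531.
C = 0.01210 × 0.9531 = 0.0115 kg/m³.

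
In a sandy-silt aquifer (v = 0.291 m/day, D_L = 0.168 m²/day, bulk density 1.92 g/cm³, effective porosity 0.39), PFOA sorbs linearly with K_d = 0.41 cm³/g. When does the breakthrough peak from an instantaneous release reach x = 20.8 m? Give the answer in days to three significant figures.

Retardation factor R = 1 + ρ_b·K_d/n = 1 + 1.92 × 0.41/0.39 = 3.018.
Sorption retards both mechanisms: v_R = v/R = 0.09642 m/day, D_R = D/R = 0.05567 m²/day.
Peak time from v_R²t² + 2D_R t − x² = 0: t = (√(D_R² + v_R²x²) − D_R)/v_R².
√(D_R² + v_R²x²) = √(0.05567² + 0.09642² × 20.8²) = 2.006; v_R² = 0.009297.
t = (2.006 − 0.05567)/0.009297 = 210 days.

210 days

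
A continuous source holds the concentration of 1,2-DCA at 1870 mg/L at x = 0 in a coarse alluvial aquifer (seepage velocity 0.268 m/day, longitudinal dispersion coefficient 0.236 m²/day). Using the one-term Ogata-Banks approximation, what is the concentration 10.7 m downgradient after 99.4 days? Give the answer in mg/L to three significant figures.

For a continuous step input, C/C₀ ≈ ½·erfc((x−vt)/(2√(Dt))).
vt = 0.268 × 99.4 = 26.6392 m and 2√(Dt) = 2√(0.236 × 99.4) = 9.687 m.
Argument (x−vt)/(2√(Dt)) = (10.7 − 26.6392)/9.687 = -1.645; ½·erfc(-1.645) = 0.9900.
C = 1870 × 0.9900 = 1850 mg/L.

1850 mg/L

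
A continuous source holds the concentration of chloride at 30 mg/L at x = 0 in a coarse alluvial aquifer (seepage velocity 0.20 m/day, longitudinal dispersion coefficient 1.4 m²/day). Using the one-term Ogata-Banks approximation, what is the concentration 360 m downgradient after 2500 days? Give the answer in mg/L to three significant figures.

For a continuous step input, C/C₀ ≈ ½·erfc((x−vt)/(2√(Dt))).
vt = 0.20 × 2500 = 500 m and 2√(Dt) = 2√(1.4 × 2500) = 118.3 m.
Argument (x−vt)/(2√(Dt)) = (360 − 500)/118.3 = -1.183; ½·erfc(-1.183) = 0.9528.
C = 30 × 0.9528 = 28.6 mg/L.

28.6 mg/L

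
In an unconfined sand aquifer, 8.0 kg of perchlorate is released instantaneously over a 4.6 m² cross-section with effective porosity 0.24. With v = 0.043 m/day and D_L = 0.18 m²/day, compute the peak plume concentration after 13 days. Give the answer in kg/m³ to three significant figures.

1.34 kg/m³

The peak of an instantaneous 1D plume sits at x = vt; there the Gaussian factor is 1 and C_max = M/(n_e·A·√(4πDt)), where n_e·A is the pore area the mass is dissolved in.
√(4πDt) = √(4π × 0.18 × 13) = 5.423 m, so C_max = 8.0/(0.24 × 4.6 × 5.423) = 1.34 kg/m³.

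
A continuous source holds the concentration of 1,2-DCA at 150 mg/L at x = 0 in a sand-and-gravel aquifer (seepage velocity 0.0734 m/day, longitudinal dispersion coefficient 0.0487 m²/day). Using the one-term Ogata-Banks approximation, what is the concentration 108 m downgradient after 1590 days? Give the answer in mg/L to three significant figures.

For a continuous step input, C/C₀ ≈ ½·erfc((x−vt)/(2√(Dt))).
vt = 0.0734 × 1590 = 116.706 m and 2√(Dt) = 2√(0.0487 × 1590) = 17.60 m.
Argument (x−vt)/(2√(Dt)) = (108 − 116.706)/17.60 = -0.4947; ½·erfc(-0.4947) = 0.7579.
C = 150 × 0.7579 = 114 mg/L.

114 mg/L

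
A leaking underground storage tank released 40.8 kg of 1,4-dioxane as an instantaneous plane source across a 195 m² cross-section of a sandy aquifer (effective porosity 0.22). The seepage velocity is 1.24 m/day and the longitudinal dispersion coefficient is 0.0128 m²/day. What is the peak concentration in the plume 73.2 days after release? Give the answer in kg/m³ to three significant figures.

The peak of an instantaneous 1D plume sits at x = vt; there the Gaussian factor is 1 and C_max = M/(n_e·A·√(4πDt)), where n_e·A is the pore area the mass is dissolved in.
√(4πDt) = √(4π × 0.0128 × 73.2) = 3.431 m, so C_max = 40.8/(0.22 × 195 × 3.431) = 0.277 kg/m³.

0.277 kg/m³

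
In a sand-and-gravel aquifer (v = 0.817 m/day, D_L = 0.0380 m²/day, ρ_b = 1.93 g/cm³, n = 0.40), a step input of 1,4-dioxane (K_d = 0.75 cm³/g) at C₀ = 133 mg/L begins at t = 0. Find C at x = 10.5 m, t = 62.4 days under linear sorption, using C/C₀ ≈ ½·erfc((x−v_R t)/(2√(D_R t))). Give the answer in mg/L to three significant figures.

93.4 mg/L

Retardation factor R = 1 + ρ_b·K_d/n = 1 + 1.93 × 0.75/0.40 = 4.619.
Sorption retards both mechanisms: v_R = v/R = 0.1769 m/day, D_R = D/R = 0.008227 m²/day.
v_R·t = 0.1769 × 62.4 = 11.03856 m; 2√(D_R t) = 1.433 m; argument = (10.5 − 11.03856)/1.433 = -0.3758.
C = C₀ × ½·erfc(-0.3758) = 133 × 0.7025 = 93.4 mg/L.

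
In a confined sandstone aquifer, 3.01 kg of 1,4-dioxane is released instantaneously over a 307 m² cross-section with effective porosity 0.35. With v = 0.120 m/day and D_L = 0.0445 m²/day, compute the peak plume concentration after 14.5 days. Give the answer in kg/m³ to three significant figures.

0.00984 kg/m³

The peak of an instantaneous 1D plume sits at x = vt; there the Gaussian factor is 1 and C_max = M/(n_e·A·√(4πDt)), where n_e·A is the pore area the mass is dissolved in.
√(4πDt) = √(4π × 0.0445 × 14.5) = 2.848 m, so C_max = 3.01/(0.35 × 307 × 2.848) = 0.00984 kg/m³.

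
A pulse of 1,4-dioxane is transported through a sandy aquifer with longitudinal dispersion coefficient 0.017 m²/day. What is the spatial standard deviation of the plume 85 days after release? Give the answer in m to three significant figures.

1.70 m

Dispersive spreading gives a Gaussian with σ² = 2Dt; advection only shifts the center.
σ = √(2 × 0.017 × 85) = 1.70 m.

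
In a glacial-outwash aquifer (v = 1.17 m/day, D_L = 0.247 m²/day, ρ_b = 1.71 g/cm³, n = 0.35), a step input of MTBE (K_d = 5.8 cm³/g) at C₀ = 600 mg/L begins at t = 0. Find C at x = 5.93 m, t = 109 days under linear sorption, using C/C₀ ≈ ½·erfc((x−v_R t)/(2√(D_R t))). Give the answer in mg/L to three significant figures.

Retardation factor R = 1 + ρ_b·K_d/n = 1 + 1.71 × 5.8/0.35 = 29.34.
Sorption retards both mechanisms: v_R = v/R = 0.03988 m/day, D_R = D/R = 0.008419 m²/day.
v_R·t = 0.03988 × 109 = 4.34692 m; 2√(D_R t) = 1.916 m; argument = (5.93 − 4.34692)/1.916 = 0.8262.
C = C₀ × ½·erfc(0.8262) = 600 × 0.1213 = 72.8 mg/L.

72.8 mg/L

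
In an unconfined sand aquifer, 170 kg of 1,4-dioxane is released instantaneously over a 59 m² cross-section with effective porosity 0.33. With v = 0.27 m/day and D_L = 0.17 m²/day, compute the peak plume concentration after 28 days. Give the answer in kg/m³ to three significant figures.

1.13 kg/m³

The peak of an instantaneous 1D plume sits at x = vt; there the Gaussian factor is 1 and C_max = M/(n_e·A·√(4πDt)), where n_e·A is the pore area the mass is dissolved in.
√(4πDt) = √(4π × 0.17 × 28) = 7.734 m, so C_max = 170/(0.33 × 59 × 7.734) = 1.13 kg/m³.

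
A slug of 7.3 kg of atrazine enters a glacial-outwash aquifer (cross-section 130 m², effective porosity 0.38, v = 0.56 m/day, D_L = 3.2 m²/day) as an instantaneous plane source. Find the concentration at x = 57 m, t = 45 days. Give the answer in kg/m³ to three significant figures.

For an instantaneous plane source, C(x,t) = M/(n_e·A·√(4πDt)) · exp(−(x−vt)²/(4Dt)), with n_e·A the pore (flow) area.
Plume center vt = 0.56 × 45 = 25.2 m, so the well at 57 m is 31.8 m downgradient of the peak.
√(4πDt) = 42.54 m, giving peak height M/(n_e·A·√(4πDt)) = 7.3/(0.38 × 130 × 42.54) = 0.003474 kg/m³.
(x−vt)²/(4Dt) = (31.8)²/(4 × 3.2 × 45) = 1.756; exp(−1.756) = 0.1727.
C = 0.003474 × 0.1727 = 0.000600 kg/m³.

0.000600 kg/m³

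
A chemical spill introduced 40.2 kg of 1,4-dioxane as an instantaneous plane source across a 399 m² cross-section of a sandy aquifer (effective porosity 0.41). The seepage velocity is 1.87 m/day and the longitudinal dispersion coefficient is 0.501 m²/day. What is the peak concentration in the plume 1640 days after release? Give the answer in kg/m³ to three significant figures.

0.00242 kg/m³

The peak of an instantaneous 1D plume sits at x = vt; there the Gaussian factor is 1 and C_max = M/(n_e·A·√(4πDt)), where n_e·A is the pore area the mass is dissolved in.
√(4πDt) = √(4π × 0.501 × 1640) = 101.6 m, so C_max = 40.2/(0.41 × 399 × 101.6) = 0.00242 kg/m³.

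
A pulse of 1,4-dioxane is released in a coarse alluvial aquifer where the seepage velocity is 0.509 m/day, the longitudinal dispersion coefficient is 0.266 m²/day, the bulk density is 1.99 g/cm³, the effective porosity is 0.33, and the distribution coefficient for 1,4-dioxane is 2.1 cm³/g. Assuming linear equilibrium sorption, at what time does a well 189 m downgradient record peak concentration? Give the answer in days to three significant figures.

5060 days

Retardation factor R = 1 + ρ_b·K_d/n = 1 + 1.99 × 2.1/0.33 = 13.66.
Sorption retards both mechanisms: v_R = v/R = 0.03726 m/day, D_R = D/R = 0.01947 m²/day.
Peak time from v_R²t² + 2D_R t − x² = 0: t = (√(D_R² + v_R²x²) − D_R)/v_R².
√(D_R² + v_R²x²) = √(0.01947² + 0.03726² × 189²) = 7.042; v_R² = 0.001388.
t = (7.042 − 0.01947)/0.001388 = 5060 days.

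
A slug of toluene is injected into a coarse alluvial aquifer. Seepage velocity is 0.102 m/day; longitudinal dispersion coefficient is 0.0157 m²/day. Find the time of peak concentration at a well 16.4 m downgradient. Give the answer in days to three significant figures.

For the 1D instantaneous-source solution, setting ∂C/∂t = 0 at fixed x gives v²t² + 2Dt − x² = 0, so t = (√(D² + v²x²) − D)/v².
√(D² + v²x²) = √(0.0157² + 0.102² × 16.4²) = 1.673; v² = 0.010404.
t = (1.673 − 0.0157)/0.010404 = 159 days (vs. the pure-advection estimate x/v = 161 d).

159 days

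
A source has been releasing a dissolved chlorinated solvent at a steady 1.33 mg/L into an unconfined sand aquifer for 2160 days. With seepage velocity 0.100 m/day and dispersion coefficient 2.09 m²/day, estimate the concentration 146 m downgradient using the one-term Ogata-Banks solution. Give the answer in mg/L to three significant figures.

For a continuous step input, C/C₀ ≈ ½·erfc((x−vt)/(2√(Dt))).
vt = 0.100 × 2160 = 216 m and 2√(Dt) = 2√(2.09 × 2160) = 134.4 m.
Argument (x−vt)/(2√(Dt)) = (146 − 216)/134.4 = -0.5208; ½·erfc(-0.5208) = 0.7693.
C = 1.33 × 0.7693 = 1.02 mg/L.

1.02 mg/L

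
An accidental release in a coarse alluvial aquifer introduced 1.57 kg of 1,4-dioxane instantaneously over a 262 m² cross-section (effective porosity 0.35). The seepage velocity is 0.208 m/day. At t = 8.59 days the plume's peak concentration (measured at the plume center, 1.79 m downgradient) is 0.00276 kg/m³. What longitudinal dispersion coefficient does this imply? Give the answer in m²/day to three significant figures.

0.356 m²/day

At the plume center C_max = M/(n_e·A·√(4πDt)), so D = M²/(4πt·(n_e·A·C_max)²).
n_e·A·C_max = 0.35 × 262 × 0.00276 = 0.2531 kg/m.
D = 1.57²/(4π × 8.59 × 0.2531²) = 0.356 m²/day.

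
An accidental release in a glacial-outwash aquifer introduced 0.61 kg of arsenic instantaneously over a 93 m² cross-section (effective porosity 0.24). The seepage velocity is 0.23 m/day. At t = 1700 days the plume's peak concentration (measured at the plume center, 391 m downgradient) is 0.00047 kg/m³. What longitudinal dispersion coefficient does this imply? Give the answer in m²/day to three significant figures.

At the plume center C_max = M/(n_e·A·√(4πDt)), so D = M²/(4πt·(n_e·A·C_max)²).
n_e·A·C_max = 0.24 × 93 × 0.00047 = 0.01049 kg/m.
D = 0.61²/(4π × 1700 × 0.01049²) = 0.158 m²/day.

0.158 m²/day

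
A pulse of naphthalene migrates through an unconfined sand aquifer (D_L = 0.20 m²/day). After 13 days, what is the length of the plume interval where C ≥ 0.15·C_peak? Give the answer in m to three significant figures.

The plume is Gaussian with σ = √(2Dt) = √(2 × 0.20 × 13) = 2.280 m.
C/C_peak = exp(−Δx²/(2σ²)) = 0.15 ⇒ Δx = σ·√(−2 ln 0.15) = 2.280 × 1.948 = 4.441 m.
Width = 2Δx = 8.88 m.

8.88 m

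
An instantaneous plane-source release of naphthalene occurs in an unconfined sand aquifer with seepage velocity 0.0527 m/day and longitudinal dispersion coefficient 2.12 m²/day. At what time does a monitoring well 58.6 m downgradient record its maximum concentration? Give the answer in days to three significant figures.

585 days

For the 1D instantaneous-source solution, setting ∂C/∂t = 0 at fixed x gives v²t² + 2Dt − x² = 0, so t = (√(D² + v²x²) − D)/v².
√(D² + v²x²) = √(2.12² + 0.0527² × 58.6²) = 3.746; v² = 0.00277729.
t = (3.746 − 2.12)/0.00277729 = 585 days (vs. the pure-advection estimate x/v = 1110 d).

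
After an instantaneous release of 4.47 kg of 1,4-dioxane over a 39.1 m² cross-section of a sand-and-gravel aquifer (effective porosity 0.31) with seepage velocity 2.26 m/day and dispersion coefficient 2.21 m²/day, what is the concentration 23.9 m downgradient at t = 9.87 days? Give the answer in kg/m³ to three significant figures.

For an instantaneous plane source, C(x,t) = M/(n_e·A·√(4πDt)) · exp(−(x−vt)²/(4Dt)), with n_e·A the pore (flow) area.
Plume center vt = 2.26 × 9.87 = 22.3062 m, so the well at 23.9 m is 1.5938 m downgradient of the peak.
√(4πDt) = 16.56 m, giving peak height M/(n_e·A·√(4πDt)) = 4.47/(0.31 × 39.1 × 16.56) = 0.02227 kg/m³.
(x−vt)²/(4Dt) = (1.5938)²/(4 × 2.21 × 9.87) = 0.02911; exp(−0.02911) = 0.9713.
C = 0.02227 × 0.9713 = 0.0216 kg/m³.

0.0216 kg/m³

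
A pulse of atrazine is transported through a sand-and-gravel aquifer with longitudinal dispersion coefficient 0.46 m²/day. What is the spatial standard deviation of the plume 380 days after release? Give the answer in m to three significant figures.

Dispersive spreading gives a Gaussian with σ² = 2Dt; advection only shifts the center.
σ = √(2 × 0.46 × 380) = 18.7 m.

18.7 m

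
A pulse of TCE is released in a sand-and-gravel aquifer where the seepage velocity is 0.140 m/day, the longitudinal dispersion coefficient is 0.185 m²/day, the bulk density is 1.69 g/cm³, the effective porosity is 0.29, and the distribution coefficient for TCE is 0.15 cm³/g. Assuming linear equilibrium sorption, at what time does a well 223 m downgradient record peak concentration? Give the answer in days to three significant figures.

Retardation factor R = 1 + ρ_b·K_d/n = 1 + 1.69 × 0.15/0.29 = 1.874.
Sorption retards both mechanisms: v_R = v/R = 0.07471 m/day, D_R = D/R = 0.09872 m²/day.
Peak time from v_R²t² + 2D_R t − x² = 0: t = (√(D_R² + v_R²x²) − D_R)/v_R².
√(D_R² + v_R²x²) = √(0.09872² + 0.07471² × 223²) = 16.66; v_R² = 0.005582.
t = (16.66 − 0.09872)/0.005582 = 2970 days.

2970 days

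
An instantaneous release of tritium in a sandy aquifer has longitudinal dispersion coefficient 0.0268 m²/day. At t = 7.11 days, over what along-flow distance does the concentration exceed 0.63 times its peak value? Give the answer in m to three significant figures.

1.19 m

The plume is Gaussian with σ = √(2Dt) = √(2 × 0.0268 × 7.11) = 0.6173 m.
C/C_peak = exp(−Δx²/(2σ²)) = 0.63 ⇒ Δx = σ·√(−2 ln 0.63) = 0.6173 × 0.9613 = 0.5934 m.
Width = 2Δx = 1.19 m.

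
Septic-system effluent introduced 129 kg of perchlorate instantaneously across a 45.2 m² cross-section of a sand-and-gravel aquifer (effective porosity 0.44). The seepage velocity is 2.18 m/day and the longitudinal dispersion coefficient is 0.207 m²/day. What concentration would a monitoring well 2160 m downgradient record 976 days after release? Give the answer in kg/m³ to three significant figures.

0.0353 kg/m³

For an instantaneous plane source, C(x,t) = M/(n_e·A·√(4πDt)) · exp(−(x−vt)²/(4Dt)), with n_e·A the pore (flow) area.
Plume center vt = 2.18 × 976 = 2127.68 m, so the well at 2160 m is 32.32 m downgradient of the peak.
√(4πDt) = 50.39 m, giving peak height M/(n_e·A·√(4πDt)) = 129/(0.44 × 45.2 × 50.39) = 0.1287 kg/m³.
(x−vt)²/(4Dt) = (32.32)²/(4 × 0.207 × 976) = 1.293; exp(−1.293) = 0.2744.
C = 0.1287 × 0.2744 = 0.0353 kg/m³.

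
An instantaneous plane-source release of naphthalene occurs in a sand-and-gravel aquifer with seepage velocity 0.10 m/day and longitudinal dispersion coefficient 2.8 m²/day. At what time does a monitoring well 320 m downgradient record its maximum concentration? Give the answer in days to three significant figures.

For the 1D instantaneous-source solution, setting ∂C/∂t = 0 at fixed x gives v²t² + 2Dt − x² = 0, so t = (√(D² + v²x²) − D)/v².
√(D² + v²x²) = √(2.8² + 0.10² × 320²) = 32.12; v² = 0.01.
t = (32.12 − 2.8)/0.01 = 2930 days (vs. the pure-advection estimate x/v = 3200 d).

2930 days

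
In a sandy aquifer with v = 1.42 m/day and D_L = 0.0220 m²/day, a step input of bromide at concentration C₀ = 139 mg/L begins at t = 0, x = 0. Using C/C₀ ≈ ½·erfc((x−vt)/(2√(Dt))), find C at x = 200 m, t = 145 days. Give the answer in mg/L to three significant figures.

For a continuous step input, C/C₀ ≈ ½·erfc((x−vt)/(2√(Dt))).
vt = 1.42 × 145 = 205.9 m and 2√(Dt) = 2√(0.0220 × 145) = 3.572 m.
Argument (x−vt)/(2√(Dt)) = (200 − 205.9)/3.572 = -1.652; ½·erfc(-1.652) = 0.9903.
C = 139 × 0.9903 = 138 mg/L.

138 mg/L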